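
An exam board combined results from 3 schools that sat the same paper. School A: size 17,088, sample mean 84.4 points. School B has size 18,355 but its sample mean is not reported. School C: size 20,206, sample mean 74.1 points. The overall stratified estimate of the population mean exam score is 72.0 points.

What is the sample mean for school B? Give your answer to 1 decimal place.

58.1

N = 17088 + 18355 + 20206 = 55649.
Overall total = μ·N = 72.0·55649 = 4006728.
Subtract the known strata: 17088·84.4 + 20206·74.1 = 2939491.8.
Remaining total for school B: 4006728 − 2939491.8 = 1067236.2.
Divide by its size: 1067236.2 / 18355 = 58.144... → 58.1.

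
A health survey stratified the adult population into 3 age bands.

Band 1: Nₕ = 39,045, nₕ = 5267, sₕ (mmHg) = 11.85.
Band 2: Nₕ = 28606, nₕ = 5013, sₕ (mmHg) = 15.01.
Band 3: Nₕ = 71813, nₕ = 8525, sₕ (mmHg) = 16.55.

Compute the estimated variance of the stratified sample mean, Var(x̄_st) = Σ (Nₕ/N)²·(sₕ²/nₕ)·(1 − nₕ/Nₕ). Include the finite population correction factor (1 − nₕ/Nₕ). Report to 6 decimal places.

N = 139464; Wₕ = Nₕ/N.
band 1: (39045/139464)²·11.85²/5267·(1 − 5267/39045) = 0.001807792
band 2: (28606/139464)²·15.01²/5013·(1 − 5013/28606) = 0.001559480
band 3: (71813/139464)²·16.55²/8525·(1 − 8525/71813) = 0.007507612
Sum = 0.010874884 → 0.010875.

0.010875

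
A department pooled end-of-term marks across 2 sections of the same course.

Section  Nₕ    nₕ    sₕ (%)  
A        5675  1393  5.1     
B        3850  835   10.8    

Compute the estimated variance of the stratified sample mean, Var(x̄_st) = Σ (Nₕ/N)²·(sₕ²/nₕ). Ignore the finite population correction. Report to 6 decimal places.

0.029450

N = 9525; Wₕ = Nₕ/N.
section A: (5675/9525)²·5.1²/1393 = 0.006628130
section B: (3850/9525)²·10.8²/835 = 0.022821938
Sum = 0.029450068 → 0.029450.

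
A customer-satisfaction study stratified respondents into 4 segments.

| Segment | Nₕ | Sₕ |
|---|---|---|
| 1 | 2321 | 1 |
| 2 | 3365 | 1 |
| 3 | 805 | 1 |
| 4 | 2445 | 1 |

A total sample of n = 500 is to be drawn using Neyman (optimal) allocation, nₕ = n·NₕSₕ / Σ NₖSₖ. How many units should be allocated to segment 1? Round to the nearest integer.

130

1: NₕSₕ = 2321·1 = 2321
2: NₕSₕ = 3365·1 = 3365
3: NₕSₕ = 805·1 = 805
4: NₕSₕ = 2445·1 = 2445
Σ NₕSₕ = 8936.
n_1 = 500·2321/8936 = 129.868... → 130.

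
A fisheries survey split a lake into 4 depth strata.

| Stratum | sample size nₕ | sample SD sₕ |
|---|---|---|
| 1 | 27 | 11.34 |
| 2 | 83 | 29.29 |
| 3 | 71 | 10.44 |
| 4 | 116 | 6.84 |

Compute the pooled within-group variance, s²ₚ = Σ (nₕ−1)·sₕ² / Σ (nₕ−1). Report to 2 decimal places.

295.91

Degrees of freedom: 26 + 82 + 70 + 115 = 293.
Σ(nₕ−1)sₕ² = 26·128.5956 + 82·857.9041 + 70·108.9936 + 115·46.7856 = 86701.5178.
s²ₚ = 86701.5178 / 293 = 295.9096... → 295.91.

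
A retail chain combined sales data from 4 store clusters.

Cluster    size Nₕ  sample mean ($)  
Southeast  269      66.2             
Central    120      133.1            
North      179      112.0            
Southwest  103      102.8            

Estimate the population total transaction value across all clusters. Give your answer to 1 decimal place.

Southeast: 269·66.2 = 17807.8
Central: 120·133.1 = 15972
North: 179·112.0 = 20048
Southwest: 103·102.8 = 10588.4
τ̂ = Σ Nₕx̄ₕ = 64416.2.

64416.2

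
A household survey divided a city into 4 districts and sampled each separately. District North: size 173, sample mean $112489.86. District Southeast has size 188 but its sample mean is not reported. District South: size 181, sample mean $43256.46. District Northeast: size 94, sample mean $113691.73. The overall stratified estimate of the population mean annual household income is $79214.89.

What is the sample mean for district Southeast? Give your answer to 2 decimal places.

N = 173 + 188 + 181 + 94 = 636.
Overall total = μ·N = 79214.89·636 = 50380670.04.
Subtract the known strata: 173·112489.86 + 181·43256.46 + 94·113691.73 = 37977187.66.
Remaining total for district Southeast: 50380670.04 − 37977187.66 = 12403482.38.
Divide by its size: 12403482.38 / 188 = 65975.9701... → 65975.97.

65975.97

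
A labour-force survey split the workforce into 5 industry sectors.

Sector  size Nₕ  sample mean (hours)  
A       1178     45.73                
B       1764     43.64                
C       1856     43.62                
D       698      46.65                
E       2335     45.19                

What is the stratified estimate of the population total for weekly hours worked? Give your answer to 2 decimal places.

349889.97

Estimate total by summing Nₕ·x̄ₕ over strata.
1178·45.73 + 1764·43.64 + 1856·43.62 + 698·46.65 + 2335·45.19 = 53869.94 + 76980.96 + 80958.72 + 32561.7 + 105518.65 = 349889.97.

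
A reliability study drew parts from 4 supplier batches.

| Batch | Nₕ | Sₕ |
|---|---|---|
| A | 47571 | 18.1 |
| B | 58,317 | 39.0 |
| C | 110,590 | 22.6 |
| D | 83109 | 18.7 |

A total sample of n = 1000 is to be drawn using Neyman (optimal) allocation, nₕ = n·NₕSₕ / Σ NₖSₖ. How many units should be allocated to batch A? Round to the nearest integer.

120

A: NₕSₕ = 47571·18.1 = 861035.1
B: NₕSₕ = 58317·39.0 = 2274363
C: NₕSₕ = 110590·22.6 = 2499334
D: NₕSₕ = 83109·18.7 = 1554138.3
Σ NₕSₕ = 7188870.4.
n_A = 1000·861035.1/7188870.4 = 119.773... → 120.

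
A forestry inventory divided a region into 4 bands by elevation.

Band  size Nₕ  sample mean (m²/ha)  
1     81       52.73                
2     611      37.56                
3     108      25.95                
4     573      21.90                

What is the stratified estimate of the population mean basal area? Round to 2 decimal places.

N = 81 + 611 + 108 + 573 = 1373.
Overall mean = Σ (Nₕ/N)·x̄ₕ — weight by population share, not a simple average.
Σ Nₕx̄ₕ = 81·52.73 + 611·37.56 + 108·25.95 + 573·21.90 = 4271.13 + 22949.16 + 2802.6 + 12548.7 = 42571.59.
Divide by N: 42571.59 / 1373 = 31.0063... → 31.01.

31.01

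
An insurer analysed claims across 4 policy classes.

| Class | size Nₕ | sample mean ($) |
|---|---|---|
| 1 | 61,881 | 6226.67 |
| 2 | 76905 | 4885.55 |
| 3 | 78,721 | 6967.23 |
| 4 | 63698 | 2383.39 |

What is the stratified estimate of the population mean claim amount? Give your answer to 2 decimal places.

N = 281205; weights Wₕ = Nₕ/N = (0.2201, 0.2735, 0.2799, 0.2265).
x̄_st = Σ Wₕ·x̄ₕ = 0.2201·6226.67 + 0.2735·4885.55 + 0.2799·6967.23 + 0.2265·2383.39 ≈ 5196.6369...
→ 5196.64.

5196.64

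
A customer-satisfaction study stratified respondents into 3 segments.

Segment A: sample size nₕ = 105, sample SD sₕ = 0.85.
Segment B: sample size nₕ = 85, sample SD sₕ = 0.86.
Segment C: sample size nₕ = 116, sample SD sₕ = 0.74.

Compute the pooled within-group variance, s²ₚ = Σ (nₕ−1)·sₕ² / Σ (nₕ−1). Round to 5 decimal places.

0.66086

Degrees of freedom: 104 + 84 + 115 = 303.
Σ(nₕ−1)sₕ² = 104·0.7225 + 84·0.7396 + 115·0.5476 = 200.2404.
s²ₚ = 200.2404 / 303 = 0.6608594... → 0.66086.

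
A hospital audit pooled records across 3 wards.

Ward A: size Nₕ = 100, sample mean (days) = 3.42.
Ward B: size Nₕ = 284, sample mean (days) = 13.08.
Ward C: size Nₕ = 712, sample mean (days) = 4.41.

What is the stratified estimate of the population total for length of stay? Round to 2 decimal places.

7196.64

A: 100·3.42 = 342
B: 284·13.08 = 3714.72
C: 712·4.41 = 3139.92
τ̂ = Σ Nₕx̄ₕ = 7196.64.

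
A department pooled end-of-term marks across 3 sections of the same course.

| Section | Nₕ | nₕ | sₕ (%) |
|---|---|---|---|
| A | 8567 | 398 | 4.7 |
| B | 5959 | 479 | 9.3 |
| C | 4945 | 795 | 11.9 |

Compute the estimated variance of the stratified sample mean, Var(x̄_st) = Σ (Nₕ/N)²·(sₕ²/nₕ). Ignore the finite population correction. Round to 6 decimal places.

0.039146

N = 19471; Wₕ = Nₕ/N.
section A: (8567/19471)²·4.7²/398 = 0.010744684
section B: (5959/19471)²·9.3²/479 = 0.016912221
section C: (4945/19471)²·11.9²/795 = 0.011489017
Sum = 0.039145922 → 0.039146.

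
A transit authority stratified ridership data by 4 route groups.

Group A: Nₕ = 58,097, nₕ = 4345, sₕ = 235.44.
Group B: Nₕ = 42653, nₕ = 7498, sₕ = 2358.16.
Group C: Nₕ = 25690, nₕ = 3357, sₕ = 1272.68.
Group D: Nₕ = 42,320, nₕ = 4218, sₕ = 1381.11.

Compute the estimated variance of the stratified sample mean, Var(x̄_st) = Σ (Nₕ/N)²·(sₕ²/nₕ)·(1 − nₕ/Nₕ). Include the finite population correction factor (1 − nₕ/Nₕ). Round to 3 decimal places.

N = 168760. Term for each stratum: Wₕ²sₕ²/nₕ·(1−nₕ/Nₕ).
Var(x̄_st) = 1.398879 + 39.047996 + 9.719843 + 25.603796 = 75.770514 → 75.771.

75.771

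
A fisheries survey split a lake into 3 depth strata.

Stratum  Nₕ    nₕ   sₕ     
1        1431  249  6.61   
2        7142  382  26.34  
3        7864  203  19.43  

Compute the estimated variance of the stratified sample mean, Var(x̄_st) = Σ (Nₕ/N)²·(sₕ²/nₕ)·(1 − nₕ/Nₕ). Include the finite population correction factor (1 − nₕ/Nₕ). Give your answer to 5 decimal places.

N = 16437. Term for each stratum: Wₕ²sₕ²/nₕ·(1−nₕ/Nₕ).
Var(x̄_st) = 0.00109854 + 0.32455598 + 0.41469941 = 0.74035393 → 0.74035.

0.74035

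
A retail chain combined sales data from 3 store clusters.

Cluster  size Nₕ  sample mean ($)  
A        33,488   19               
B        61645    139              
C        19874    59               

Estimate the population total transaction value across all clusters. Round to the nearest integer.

10377493

Population total = Σ Nₕ·x̄ₕ (each stratum's size times its mean).
33488·19 + 61645·139 + 19874·59 = 636272 + 8568655 + 1172566 = 10377493.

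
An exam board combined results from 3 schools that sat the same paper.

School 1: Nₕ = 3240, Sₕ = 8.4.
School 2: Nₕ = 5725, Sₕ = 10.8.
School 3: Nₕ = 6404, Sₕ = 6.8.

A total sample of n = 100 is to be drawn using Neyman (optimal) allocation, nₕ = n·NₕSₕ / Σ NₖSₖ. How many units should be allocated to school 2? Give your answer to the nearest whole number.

47

1: NₕSₕ = 3240·8.4 = 27216
2: NₕSₕ = 5725·10.8 = 61830
3: NₕSₕ = 6404·6.8 = 43547.2
Σ NₕSₕ = 132593.2.
n_2 = 100·61830/132593.2 = 46.631... → 47.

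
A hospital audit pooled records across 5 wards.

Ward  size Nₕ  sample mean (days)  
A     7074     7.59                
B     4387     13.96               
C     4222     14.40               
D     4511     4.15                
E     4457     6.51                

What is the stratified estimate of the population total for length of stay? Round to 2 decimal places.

A: 7074·7.59 = 53691.66
B: 4387·13.96 = 61242.52
C: 4222·14.40 = 60796.8
D: 4511·4.15 = 18720.65
E: 4457·6.51 = 29015.07
τ̂ = Σ Nₕx̄ₕ = 223466.70.

223466.70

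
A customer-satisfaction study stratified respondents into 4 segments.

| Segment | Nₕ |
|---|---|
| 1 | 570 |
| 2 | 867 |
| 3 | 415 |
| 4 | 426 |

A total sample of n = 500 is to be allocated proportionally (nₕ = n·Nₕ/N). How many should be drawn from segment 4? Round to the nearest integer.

N = 570 + 867 + 415 + 426 = 2278.
n_4 = 500·426/2278 = 93.503... → 94.

94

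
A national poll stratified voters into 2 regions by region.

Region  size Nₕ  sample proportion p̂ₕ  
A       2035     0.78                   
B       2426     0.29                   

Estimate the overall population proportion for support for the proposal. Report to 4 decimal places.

0.5135

N = 2035 + 2426 = 4461.
Overall proportion = Σ (Nₕ/N)·p̂ₕ.
Σ Nₕp̂ₕ = 1587.3 + 703.54 = 2290.84.
2290.84 / 4461 = 0.513526... → 0.5135.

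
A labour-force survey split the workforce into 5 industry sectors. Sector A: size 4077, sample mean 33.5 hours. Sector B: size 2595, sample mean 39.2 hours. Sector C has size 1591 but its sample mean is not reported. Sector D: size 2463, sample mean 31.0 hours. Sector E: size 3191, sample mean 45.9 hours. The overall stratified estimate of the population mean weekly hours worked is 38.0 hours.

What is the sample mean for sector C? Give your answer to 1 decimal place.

N = 4077 + 2595 + 1591 + 2463 + 3191 = 13917.
Overall total = μ·N = 38.0·13917 = 528846.
Subtract the known strata: 4077·33.5 + 2595·39.2 + 2463·31.0 + 3191·45.9 = 461123.4.
Remaining total for sector C: 528846 − 461123.4 = 67722.6.
Divide by its size: 67722.6 / 1591 = 42.566... → 42.6.

42.6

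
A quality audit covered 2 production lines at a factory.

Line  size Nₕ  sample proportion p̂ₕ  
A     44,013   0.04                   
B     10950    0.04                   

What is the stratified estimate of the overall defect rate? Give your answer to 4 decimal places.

Wₕ = Nₕ/N with N = 54963: 0.8008, 0.1992.
p̂_st = 0.8008·0.04 + 0.1992·0.04 ≈ 0.04 → 0.0400.

0.0400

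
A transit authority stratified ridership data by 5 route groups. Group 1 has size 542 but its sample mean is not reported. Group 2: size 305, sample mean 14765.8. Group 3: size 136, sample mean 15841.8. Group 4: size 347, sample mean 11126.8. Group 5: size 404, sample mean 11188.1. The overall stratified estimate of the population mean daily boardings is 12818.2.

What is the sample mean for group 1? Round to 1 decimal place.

N = 542 + 305 + 136 + 347 + 404 = 1734.
Overall total = μ·N = 12818.2·1734 = 22226758.8.
Subtract the known strata: 305·14765.8 + 136·15841.8 + 347·11126.8 + 404·11188.1 = 15039045.8.
Remaining total for group 1: 22226758.8 − 15039045.8 = 7187713.
Divide by its size: 7187713 / 542 = 13261.463... → 13261.5.

13261.5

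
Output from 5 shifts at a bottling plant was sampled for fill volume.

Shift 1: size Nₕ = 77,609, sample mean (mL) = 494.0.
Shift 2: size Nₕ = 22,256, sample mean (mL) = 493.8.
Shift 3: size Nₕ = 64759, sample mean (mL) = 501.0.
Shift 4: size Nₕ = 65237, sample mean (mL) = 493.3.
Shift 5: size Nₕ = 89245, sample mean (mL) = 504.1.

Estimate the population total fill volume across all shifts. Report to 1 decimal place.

158942934.4

1: 77609·494.0 = 38338846
2: 22256·493.8 = 10990012.8
3: 64759·501.0 = 32444259
4: 65237·493.3 = 32181412.1
5: 89245·504.1 = 44988404.5
τ̂ = Σ Nₕx̄ₕ = 158942934.4.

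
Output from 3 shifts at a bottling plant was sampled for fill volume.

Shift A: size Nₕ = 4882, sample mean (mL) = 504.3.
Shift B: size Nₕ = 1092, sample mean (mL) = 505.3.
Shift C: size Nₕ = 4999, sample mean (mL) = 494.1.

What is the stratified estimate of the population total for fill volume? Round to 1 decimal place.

5483786.1

Population total = Σ Nₕ·x̄ₕ (each stratum's size times its mean).
4882·504.3 + 1092·505.3 + 4999·494.1 = 2461992.6 + 551787.6 + 2470005.9 = 5483786.1.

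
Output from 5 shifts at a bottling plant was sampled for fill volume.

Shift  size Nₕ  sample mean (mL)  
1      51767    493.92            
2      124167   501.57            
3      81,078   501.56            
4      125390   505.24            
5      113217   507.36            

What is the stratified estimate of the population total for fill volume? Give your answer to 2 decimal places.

249306501.23

1: 51767·493.92 = 25568756.64
2: 124167·501.57 = 62278442.19
3: 81078·501.56 = 40665481.68
4: 125390·505.24 = 63352043.6
5: 113217·507.36 = 57441777.12
τ̂ = Σ Nₕx̄ₕ = 249306501.23.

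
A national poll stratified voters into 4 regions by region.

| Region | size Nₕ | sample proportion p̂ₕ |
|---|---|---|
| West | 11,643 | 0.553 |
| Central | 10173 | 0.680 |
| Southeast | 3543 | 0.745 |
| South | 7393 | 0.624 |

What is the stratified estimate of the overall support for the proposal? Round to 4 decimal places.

0.6292

N = 11643 + 10173 + 3543 + 7393 = 32752.
Overall proportion = Σ (Nₕ/N)·p̂ₕ.
Σ Nₕp̂ₕ = 6438.579 + 6917.64 + 2639.535 + 4613.232 = 20608.986.
20608.986 / 32752 = 0.629244... → 0.6292.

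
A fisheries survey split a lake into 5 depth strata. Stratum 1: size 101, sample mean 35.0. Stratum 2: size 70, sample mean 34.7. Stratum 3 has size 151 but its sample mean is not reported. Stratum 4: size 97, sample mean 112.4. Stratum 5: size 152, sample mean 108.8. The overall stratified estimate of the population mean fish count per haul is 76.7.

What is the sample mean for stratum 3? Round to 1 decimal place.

Σ Nₕx̄ₕ = N·μ, so 151·x̄_3 = 571·76.7 − (101·35.0 + 70·34.7 + 97·112.4 + 152·108.8).
= 43795.7 − 33404.4 = 10391.3.
x̄_3 = 10391.3 / 151 = 68.817... → 68.8.

68.8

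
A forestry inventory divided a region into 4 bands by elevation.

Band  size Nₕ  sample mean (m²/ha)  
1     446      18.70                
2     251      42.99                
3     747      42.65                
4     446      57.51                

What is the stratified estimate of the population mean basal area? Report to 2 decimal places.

40.55

N = 446 + 251 + 747 + 446 = 1890.
The stratified mean weights each stratum mean by its population share Nₕ/N.
Σ Nₕx̄ₕ = 446·18.70 + 251·42.99 + 747·42.65 + 446·57.51 = 8340.2 + 10790.49 + 31859.55 + 25649.46 = 76639.7.
Divide by N: 76639.7 / 1890 = 40.5501... → 40.55.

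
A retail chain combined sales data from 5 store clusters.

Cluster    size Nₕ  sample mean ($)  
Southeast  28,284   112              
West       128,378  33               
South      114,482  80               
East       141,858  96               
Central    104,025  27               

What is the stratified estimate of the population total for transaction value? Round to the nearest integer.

Southeast: 28284·112 = 3167808
West: 128378·33 = 4236474
South: 114482·80 = 9158560
East: 141858·96 = 13618368
Central: 104025·27 = 2808675
τ̂ = Σ Nₕx̄ₕ = 32989885.

32989885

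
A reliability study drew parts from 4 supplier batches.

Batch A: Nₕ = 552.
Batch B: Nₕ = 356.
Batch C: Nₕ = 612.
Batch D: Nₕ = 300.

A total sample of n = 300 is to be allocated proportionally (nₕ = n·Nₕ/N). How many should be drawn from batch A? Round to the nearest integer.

91

Share of batch A = 552/1820 = 0.30330.
Allocate 300 × 0.30330 = 90.989... → 91.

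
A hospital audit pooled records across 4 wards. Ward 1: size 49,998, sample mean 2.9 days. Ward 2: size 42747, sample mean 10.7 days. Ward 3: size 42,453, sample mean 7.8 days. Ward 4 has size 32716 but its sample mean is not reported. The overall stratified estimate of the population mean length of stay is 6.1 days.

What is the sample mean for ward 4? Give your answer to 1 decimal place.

2.8

Σ Nₕx̄ₕ = N·μ, so 32716·x̄_4 = 167914·6.1 − (49998·2.9 + 42747·10.7 + 42453·7.8).
= 1024275.4 − 933520.5 = 90754.9.
x̄_4 = 90754.9 / 32716 = 2.774... → 2.8.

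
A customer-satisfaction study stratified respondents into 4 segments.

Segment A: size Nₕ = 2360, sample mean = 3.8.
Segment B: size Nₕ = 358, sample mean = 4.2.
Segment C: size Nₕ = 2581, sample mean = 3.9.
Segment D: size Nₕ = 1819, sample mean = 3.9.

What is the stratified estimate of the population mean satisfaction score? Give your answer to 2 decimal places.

3.88

N = 7118; weights Wₕ = Nₕ/N = (0.3316, 0.0503, 0.3626, 0.2555).
x̄_st = Σ Wₕ·x̄ₕ = 0.3316·3.8 + 0.0503·4.2 + 0.3626·3.9 + 0.2555·3.9 ≈ 3.8819...
→ 3.88.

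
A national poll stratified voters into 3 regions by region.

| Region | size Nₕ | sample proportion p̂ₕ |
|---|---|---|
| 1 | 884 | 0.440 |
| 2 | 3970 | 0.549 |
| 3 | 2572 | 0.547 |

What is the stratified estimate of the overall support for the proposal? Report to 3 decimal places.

0.535

N = 884 + 3970 + 2572 = 7426.
Overall proportion = Σ (Nₕ/N)·p̂ₕ.
Σ Nₕp̂ₕ = 388.96 + 2179.53 + 1406.884 = 3975.374.
3975.374 / 7426 = 0.53533... → 0.535.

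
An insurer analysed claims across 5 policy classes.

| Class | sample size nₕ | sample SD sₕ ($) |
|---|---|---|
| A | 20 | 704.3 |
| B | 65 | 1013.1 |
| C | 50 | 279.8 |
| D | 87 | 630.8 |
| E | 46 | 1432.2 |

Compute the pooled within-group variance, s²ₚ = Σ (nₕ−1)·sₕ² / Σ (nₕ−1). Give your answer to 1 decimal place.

781264.7

Degrees of freedom: 19 + 64 + 49 + 86 + 45 = 263.
Σ(nₕ−1)sₕ² = 19·496038.49 + 64·1026371.61 + 49·78288.04 + 86·397908.64 + 45·2051196.84 = 205472629.15.
s²ₚ = 205472629.15 / 263 = 781264.750... → 781264.7.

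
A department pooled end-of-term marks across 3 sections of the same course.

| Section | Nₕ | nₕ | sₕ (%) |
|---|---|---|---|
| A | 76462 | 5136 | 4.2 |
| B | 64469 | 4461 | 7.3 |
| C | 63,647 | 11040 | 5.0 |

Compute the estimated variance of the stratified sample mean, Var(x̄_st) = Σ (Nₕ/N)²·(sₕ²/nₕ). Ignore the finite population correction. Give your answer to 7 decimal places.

0.0018853

N = 204578. Term for each stratum: Wₕ²sₕ²/nₕ.
Var(x̄_st) = 0.0004797854 + 0.0011863081 + 0.0002191841 = 0.0018852776 → 0.0018853.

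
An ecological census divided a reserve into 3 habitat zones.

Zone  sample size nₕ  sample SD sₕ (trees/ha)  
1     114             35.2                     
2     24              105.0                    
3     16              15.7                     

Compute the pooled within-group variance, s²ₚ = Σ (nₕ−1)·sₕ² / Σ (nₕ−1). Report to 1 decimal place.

2631.0

1: (114−1)·35.2² = 113·1239.04 = 140011.52
2: (24−1)·105.0² = 23·11025 = 253575
3: (16−1)·15.7² = 15·246.49 = 3697.35
Numerator = 397283.87; denominator = Σ(nₕ−1) = 151.
s²ₚ = 397283.87/151 = 2631.019... → 2631.0.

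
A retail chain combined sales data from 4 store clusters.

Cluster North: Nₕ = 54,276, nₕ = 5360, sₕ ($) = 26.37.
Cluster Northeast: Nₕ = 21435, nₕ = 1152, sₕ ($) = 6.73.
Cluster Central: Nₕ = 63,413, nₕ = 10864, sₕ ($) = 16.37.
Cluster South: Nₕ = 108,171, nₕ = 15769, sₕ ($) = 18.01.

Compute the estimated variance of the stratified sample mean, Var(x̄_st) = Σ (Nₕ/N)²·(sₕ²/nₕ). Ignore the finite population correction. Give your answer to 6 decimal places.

0.012102

N = 247295; Wₕ = Nₕ/N.
cluster North: (54276/247295)²·26.37²/5360 = 0.006249431
cluster Northeast: (21435/247295)²·6.73²/1152 = 0.000295389
cluster Central: (63413/247295)²·16.37²/10864 = 0.001621935
cluster South: (108171/247295)²·18.01²/15769 = 0.003935630
Sum = 0.012102385 → 0.012102.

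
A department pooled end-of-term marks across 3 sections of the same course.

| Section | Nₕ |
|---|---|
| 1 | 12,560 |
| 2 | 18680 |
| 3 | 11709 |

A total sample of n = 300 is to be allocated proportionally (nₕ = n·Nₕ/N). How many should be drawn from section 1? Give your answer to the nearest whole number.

88

Share of section 1 = 12560/42949 = 0.29244.
Allocate 300 × 0.29244 = 87.732... → 88.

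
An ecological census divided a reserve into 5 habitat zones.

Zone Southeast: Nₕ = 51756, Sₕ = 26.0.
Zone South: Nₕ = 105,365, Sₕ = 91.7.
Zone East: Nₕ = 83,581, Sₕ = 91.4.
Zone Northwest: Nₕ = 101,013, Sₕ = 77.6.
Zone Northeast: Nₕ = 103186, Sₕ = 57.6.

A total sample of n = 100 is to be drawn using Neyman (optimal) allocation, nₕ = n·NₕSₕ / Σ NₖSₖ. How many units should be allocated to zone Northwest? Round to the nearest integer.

Southeast: NₕSₕ = 51756·26.0 = 1345656
South: NₕSₕ = 105365·91.7 = 9661970.5
East: NₕSₕ = 83581·91.4 = 7639303.4
Northwest: NₕSₕ = 101013·77.6 = 7838608.8
Northeast: NₕSₕ = 103186·57.6 = 5943513.6
Σ NₕSₕ = 32429052.3.
n_Northwest = 100·7838608.8/32429052.3 = 24.172... → 24.

24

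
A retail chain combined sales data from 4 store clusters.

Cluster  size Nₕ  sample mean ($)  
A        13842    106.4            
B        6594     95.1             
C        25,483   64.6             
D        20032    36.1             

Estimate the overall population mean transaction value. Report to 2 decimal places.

67.77

N = 13842 + 6594 + 25483 + 20032 = 65951.
Weight each subgroup mean by Nₕ/N and sum.
Σ Nₕx̄ₕ = 13842·106.4 + 6594·95.1 + 25483·64.6 + 20032·36.1 = 1472788.8 + 627089.4 + 1646201.8 + 723155.2 = 4469235.2.
Divide by N: 4469235.2 / 65951 = 67.7660... → 67.77.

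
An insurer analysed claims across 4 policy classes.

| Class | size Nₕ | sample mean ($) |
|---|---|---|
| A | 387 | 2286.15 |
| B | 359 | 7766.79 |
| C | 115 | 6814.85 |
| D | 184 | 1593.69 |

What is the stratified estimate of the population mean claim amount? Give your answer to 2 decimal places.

N = 387 + 359 + 115 + 184 = 1045.
The stratified mean weights each stratum mean by its population share Nₕ/N.
Σ Nₕx̄ₕ = 387·2286.15 + 359·7766.79 + 115·6814.85 + 184·1593.69 = 884740.05 + 2788277.61 + 783707.75 + 293238.96 = 4749964.37.
Divide by N: 4749964.37 / 1045 = 4545.4204... → 4545.42.

4545.42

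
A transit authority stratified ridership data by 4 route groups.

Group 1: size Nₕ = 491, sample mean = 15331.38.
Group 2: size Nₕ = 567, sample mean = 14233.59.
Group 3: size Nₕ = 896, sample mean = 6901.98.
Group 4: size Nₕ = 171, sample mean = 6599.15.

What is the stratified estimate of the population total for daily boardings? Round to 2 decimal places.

22910781.84

Population total = Σ Nₕ·x̄ₕ (each stratum's size times its mean).
491·15331.38 + 567·14233.59 + 896·6901.98 + 171·6599.15 = 7527707.58 + 8070445.53 + 6184174.08 + 1128454.65 = 22910781.84.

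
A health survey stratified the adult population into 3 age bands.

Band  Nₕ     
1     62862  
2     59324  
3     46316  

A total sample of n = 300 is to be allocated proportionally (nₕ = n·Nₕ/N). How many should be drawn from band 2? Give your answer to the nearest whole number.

N = 62862 + 59324 + 46316 = 168502.
n_2 = 300·59324/168502 = 105.620... → 106.

106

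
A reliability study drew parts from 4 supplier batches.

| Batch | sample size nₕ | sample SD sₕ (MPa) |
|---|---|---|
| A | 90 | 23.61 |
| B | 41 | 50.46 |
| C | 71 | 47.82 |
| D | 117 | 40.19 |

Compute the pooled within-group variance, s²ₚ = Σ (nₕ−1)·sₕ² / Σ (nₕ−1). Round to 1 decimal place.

Degrees of freedom: 89 + 40 + 70 + 116 = 315.
Σ(nₕ−1)sₕ² = 89·557.4321 + 40·2546.2116 + 70·2286.7524 + 116·1615.2361 = 498899.9765.
s²ₚ = 498899.9765 / 315 = 1583.809... → 1583.8.

1583.8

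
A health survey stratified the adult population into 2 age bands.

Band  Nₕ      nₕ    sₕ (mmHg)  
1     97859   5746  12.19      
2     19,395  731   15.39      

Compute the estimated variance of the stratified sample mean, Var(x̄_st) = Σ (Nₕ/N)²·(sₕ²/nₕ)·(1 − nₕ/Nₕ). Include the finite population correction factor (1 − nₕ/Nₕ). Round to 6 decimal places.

0.025486

N = 117254. Term for each stratum: Wₕ²sₕ²/nₕ·(1−nₕ/Nₕ).
Var(x̄_st) = 0.016955405 + 0.008530982 = 0.025486387 → 0.025486.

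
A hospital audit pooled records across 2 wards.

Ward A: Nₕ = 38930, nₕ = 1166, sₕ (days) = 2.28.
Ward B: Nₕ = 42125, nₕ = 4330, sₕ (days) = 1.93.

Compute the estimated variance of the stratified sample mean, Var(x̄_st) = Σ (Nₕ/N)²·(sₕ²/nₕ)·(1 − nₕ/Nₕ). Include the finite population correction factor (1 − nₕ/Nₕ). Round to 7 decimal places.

N = 81055; Wₕ = Nₕ/N.
ward A: (38930/81055)²·2.28²/1166·(1 − 1166/38930) = 0.0009976401
ward B: (42125/81055)²·1.93²/4330·(1 − 4330/42125) = 0.0002084689
Sum = 0.0012061091 → 0.0012061.

0.0012061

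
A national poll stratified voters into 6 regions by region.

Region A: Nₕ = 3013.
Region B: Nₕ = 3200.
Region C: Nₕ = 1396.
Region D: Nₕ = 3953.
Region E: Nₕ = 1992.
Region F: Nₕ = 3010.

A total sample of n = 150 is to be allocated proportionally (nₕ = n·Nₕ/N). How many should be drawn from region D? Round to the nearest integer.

Share of region D = 3953/16564 = 0.23865.
Allocate 150 × 0.23865 = 35.798... → 36.

36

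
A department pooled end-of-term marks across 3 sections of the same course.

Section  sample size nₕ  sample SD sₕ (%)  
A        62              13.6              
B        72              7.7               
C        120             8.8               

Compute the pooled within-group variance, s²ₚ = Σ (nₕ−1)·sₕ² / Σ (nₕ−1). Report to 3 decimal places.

98.436

Degrees of freedom: 61 + 71 + 119 = 251.
Σ(nₕ−1)sₕ² = 61·184.96 + 71·59.29 + 119·77.44 = 24707.51.
s²ₚ = 24707.51 / 251 = 98.43629... → 98.436.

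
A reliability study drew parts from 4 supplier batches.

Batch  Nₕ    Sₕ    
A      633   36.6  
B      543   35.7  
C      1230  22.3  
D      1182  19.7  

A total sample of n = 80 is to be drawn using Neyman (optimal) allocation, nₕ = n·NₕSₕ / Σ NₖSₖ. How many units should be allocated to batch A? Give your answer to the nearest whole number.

Σ NₕSₕ = 633·36.6 + 543·35.7 + 1230·22.3 + 1182·19.7 = 93267.3.
Share for A: 23167.8/93267.3 = 0.24840.
n_A = 80 × 0.24840 = 19.872... → 20.

20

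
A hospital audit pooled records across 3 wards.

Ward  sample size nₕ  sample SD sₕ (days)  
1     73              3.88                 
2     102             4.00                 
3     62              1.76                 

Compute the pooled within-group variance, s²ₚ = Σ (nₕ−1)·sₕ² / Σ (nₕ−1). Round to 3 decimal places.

12.346

Degrees of freedom: 72 + 101 + 61 = 234.
Σ(nₕ−1)sₕ² = 72·15.0544 + 101·16 + 61·3.0976 = 2888.8704.
s²ₚ = 2888.8704 / 234 = 12.3456 → 12.346.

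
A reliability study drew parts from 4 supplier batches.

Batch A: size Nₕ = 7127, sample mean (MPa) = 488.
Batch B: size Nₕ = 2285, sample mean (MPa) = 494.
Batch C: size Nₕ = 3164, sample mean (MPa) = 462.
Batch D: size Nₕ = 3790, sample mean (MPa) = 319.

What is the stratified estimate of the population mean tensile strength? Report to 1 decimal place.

444.7

x̄_st = (Σ Nₕx̄ₕ) / (Σ Nₕ) = (7127·488 + 2285·494 + 3164·462 + 3790·319) / 16366
= 7277544 / 16366 = 444.675... → 444.7.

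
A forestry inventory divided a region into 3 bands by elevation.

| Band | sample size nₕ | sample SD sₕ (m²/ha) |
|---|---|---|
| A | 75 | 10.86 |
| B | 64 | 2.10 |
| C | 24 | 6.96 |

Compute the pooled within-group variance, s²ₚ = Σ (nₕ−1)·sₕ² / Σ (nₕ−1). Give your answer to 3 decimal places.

Degrees of freedom: 74 + 63 + 23 = 160.
Σ(nₕ−1)sₕ² = 74·117.9396 + 63·4.41 + 23·48.4416 = 10119.5172.
s²ₚ = 10119.5172 / 160 = 63.24698... → 63.247.

63.247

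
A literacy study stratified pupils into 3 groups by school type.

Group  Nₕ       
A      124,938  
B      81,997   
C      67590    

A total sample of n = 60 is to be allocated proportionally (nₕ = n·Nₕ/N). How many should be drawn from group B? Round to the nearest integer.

N = 124938 + 81997 + 67590 = 274525.
n_B = 60·81997/274525 = 17.921... → 18.

18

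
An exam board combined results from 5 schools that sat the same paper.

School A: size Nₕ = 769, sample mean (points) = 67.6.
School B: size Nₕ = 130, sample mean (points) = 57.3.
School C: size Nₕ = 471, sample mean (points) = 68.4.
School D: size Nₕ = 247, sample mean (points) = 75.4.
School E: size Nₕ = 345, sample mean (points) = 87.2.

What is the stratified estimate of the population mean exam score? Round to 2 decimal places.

71.54

x̄_st = (Σ Nₕx̄ₕ) / (Σ Nₕ) = (769·67.6 + 130·57.3 + 471·68.4 + 247·75.4 + 345·87.2) / 1962
= 140357.6 / 1962 = 71.5380... → 71.54.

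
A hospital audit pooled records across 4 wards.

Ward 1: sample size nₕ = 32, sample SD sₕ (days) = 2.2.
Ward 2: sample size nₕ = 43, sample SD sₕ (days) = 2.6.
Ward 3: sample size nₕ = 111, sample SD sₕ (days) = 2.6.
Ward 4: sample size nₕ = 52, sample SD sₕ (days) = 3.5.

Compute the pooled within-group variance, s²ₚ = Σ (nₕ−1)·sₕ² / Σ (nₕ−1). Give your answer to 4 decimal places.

7.7022

Degrees of freedom: 31 + 42 + 110 + 51 = 234.
Σ(nₕ−1)sₕ² = 31·4.84 + 42·6.76 + 110·6.76 + 51·12.25 = 1802.31.
s²ₚ = 1802.31 / 234 = 7.702179... → 7.7022.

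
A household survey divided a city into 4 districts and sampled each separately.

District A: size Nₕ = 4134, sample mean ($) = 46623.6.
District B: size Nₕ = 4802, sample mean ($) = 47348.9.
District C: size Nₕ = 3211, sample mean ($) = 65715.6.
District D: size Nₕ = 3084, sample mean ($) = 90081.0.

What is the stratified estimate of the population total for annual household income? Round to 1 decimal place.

908933975.8

A: 4134·46623.6 = 192741962.4
B: 4802·47348.9 = 227369417.8
C: 3211·65715.6 = 211012791.6
D: 3084·90081.0 = 277809804
τ̂ = Σ Nₕx̄ₕ = 908933975.8.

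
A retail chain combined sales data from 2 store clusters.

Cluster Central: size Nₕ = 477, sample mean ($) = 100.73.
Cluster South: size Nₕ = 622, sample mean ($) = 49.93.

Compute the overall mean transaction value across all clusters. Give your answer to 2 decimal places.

N = 1099; weights Wₕ = Nₕ/N = (0.4340, 0.5660).
x̄_st = Σ Wₕ·x̄ₕ = 0.4340·100.73 + 0.5660·49.93 ≈ 71.9788...
→ 71.98.

71.98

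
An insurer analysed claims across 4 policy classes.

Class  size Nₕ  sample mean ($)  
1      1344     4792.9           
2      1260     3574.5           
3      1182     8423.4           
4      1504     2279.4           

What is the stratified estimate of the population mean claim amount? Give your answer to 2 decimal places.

N = 1344 + 1260 + 1182 + 1504 = 5290.
The stratified mean weights each stratum mean by its population share Nₕ/N.
Σ Nₕx̄ₕ = 1344·4792.9 + 1260·3574.5 + 1182·8423.4 + 1504·2279.4 = 6441657.6 + 4503870 + 9956458.8 + 3428217.6 = 24330204.
Divide by N: 24330204 / 5290 = 4599.2824... → 4599.28.

4599.28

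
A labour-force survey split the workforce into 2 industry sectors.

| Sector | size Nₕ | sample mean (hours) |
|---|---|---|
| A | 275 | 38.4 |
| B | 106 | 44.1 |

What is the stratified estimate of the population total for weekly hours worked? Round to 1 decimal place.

15234.6

Estimate total by summing Nₕ·x̄ₕ over strata.
275·38.4 + 106·44.1 = 10560 + 4674.6 = 15234.6.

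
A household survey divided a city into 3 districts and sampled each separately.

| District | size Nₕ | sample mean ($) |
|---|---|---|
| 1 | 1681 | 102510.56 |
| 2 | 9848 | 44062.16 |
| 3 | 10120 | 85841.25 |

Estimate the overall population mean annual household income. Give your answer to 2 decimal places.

N = 21649; weights Wₕ = Nₕ/N = (0.0776, 0.4549, 0.4675).
x̄_st = Σ Wₕ·x̄ₕ = 0.0776·102510.56 + 0.4549·44062.16 + 0.4675·85841.25 ≈ 68130.5304...
→ 68130.53.

68130.53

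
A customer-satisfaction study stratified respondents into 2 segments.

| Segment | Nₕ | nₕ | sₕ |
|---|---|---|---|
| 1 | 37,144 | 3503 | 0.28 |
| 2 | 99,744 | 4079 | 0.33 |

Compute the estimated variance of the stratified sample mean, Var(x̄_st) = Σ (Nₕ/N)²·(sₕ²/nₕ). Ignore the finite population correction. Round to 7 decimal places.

N = 136888; Wₕ = Nₕ/N.
segment 1: (37144/136888)²·0.28²/3503 = 0.0000016479
segment 2: (99744/136888)²·0.33²/4079 = 0.0000141748
Sum = 0.0000158227 → 0.0000158.

0.0000158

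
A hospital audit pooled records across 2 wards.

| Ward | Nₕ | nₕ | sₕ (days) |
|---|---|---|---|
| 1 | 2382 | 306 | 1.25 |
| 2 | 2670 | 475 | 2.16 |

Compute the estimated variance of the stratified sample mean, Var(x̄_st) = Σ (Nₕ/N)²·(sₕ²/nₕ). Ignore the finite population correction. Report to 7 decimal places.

N = 5052; Wₕ = Nₕ/N.
ward 1: (2382/5052)²·1.25²/306 = 0.0011351557
ward 2: (2670/5052)²·2.16²/475 = 0.0027435301
Sum = 0.0038786858 → 0.0038787.

0.0038787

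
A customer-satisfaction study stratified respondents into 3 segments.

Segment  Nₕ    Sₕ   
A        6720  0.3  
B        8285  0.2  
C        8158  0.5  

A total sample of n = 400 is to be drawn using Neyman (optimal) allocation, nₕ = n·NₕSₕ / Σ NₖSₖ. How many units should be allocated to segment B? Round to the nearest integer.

86

Σ NₕSₕ = 6720·0.3 + 8285·0.2 + 8158·0.5 = 7752.
Share for B: 1657/7752 = 0.21375.
n_B = 400 × 0.21375 = 85.501... → 86.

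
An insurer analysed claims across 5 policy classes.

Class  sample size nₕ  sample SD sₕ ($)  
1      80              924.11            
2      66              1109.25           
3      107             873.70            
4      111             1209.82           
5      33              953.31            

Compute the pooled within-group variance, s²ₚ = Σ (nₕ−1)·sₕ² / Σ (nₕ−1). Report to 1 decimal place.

Degrees of freedom: 79 + 65 + 106 + 110 + 32 = 392.
Σ(nₕ−1)sₕ² = 79·853979.2921 + 65·1230435.5625 + 106·763351.69 + 110·1463664.4324 + 32·908799.9561 = 418442640.9376.
s²ₚ = 418442640.9376 / 392 = 1067455.717... → 1067455.7.

1067455.7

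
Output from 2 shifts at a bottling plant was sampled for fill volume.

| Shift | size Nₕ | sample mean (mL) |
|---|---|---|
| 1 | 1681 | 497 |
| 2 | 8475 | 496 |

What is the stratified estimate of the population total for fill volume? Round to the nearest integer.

Estimate total by summing Nₕ·x̄ₕ over strata.
1681·497 + 8475·496 = 835457 + 4203600 = 5039057.

5039057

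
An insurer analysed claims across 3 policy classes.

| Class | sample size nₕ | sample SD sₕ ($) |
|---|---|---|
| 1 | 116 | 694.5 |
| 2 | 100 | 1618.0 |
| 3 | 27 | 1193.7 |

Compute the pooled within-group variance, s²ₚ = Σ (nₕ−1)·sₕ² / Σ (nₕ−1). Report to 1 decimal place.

1465376.5

Degrees of freedom: 115 + 99 + 26 = 240.
Σ(nₕ−1)sₕ² = 115·482330.25 + 99·2617924 + 26·1424919.69 = 351690366.69.
s²ₚ = 351690366.69 / 240 = 1465376.528... → 1465376.5.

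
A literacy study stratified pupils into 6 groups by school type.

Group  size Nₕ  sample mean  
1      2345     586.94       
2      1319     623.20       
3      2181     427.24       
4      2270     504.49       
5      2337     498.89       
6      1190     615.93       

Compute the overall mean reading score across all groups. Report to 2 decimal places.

530.34

N = 11642; weights Wₕ = Nₕ/N = (0.2014, 0.1133, 0.1873, 0.1950, 0.2007, 0.1022).
x̄_st = Σ Wₕ·x̄ₕ = 0.2014·586.94 + 0.1133·623.20 + 0.1873·427.24 + 0.1950·504.49 + 0.2007·498.89 + 0.1022·615.93 ≈ 530.3419...
→ 530.34.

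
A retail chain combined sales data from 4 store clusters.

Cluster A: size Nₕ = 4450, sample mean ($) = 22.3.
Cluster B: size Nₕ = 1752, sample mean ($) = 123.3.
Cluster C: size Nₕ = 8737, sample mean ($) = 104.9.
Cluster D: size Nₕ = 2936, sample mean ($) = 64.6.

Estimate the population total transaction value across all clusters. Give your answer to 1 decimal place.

1421433.5

Estimate total by summing Nₕ·x̄ₕ over strata.
4450·22.3 + 1752·123.3 + 8737·104.9 + 2936·64.6 = 99235 + 216021.6 + 916511.3 + 189665.6 = 1421433.5.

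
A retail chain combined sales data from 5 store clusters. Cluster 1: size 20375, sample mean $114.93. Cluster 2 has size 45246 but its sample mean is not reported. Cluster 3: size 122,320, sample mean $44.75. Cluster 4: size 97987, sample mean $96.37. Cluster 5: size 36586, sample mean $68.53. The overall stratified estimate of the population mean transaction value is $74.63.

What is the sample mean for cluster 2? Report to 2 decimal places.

Σ Nₕx̄ₕ = N·μ, so 45246·x̄_2 = 322514·74.63 − (20375·114.93 + 122320·44.75 + 97987·96.37 + 36586·68.53).
= 24069219.82 − 19765764.52 = 4303455.3.
x̄_2 = 4303455.3 / 45246 = 95.1124... → 95.11.

95.11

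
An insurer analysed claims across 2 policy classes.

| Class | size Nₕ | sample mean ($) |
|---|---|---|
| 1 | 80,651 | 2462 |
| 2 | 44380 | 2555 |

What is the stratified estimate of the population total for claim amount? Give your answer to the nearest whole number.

1: 80651·2462 = 198562762
2: 44380·2555 = 113390900
τ̂ = Σ Nₕx̄ₕ = 311953662.

311953662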